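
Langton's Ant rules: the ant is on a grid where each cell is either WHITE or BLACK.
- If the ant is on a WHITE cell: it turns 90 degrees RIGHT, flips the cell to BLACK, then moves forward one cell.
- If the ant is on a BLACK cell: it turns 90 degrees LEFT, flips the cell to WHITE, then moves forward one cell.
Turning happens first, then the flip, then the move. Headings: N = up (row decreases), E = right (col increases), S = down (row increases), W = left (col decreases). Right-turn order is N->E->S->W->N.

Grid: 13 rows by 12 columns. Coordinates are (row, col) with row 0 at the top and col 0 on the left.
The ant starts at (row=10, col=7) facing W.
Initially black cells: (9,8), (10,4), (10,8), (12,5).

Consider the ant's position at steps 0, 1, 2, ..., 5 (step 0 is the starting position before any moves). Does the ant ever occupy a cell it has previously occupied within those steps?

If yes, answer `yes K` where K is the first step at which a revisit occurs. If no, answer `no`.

Step 1: on WHITE (10,7): turn R to N, flip to black, move to (9,7). |black|=5 — new cell
Step 2: on WHITE (9,7): turn R to E, flip to black, move to (9,8). |black|=6 — new cell
Step 3: on BLACK (9,8): turn L to N, flip to white, move to (8,8). |black|=5 — new cell
Step 4: on WHITE (8,8): turn R to E, flip to black, move to (8,9). |black|=6 — new cell
Step 5: on WHITE (8,9): turn R to S, flip to black, move to (9,9). |black|=7 — new cell
No revisit within 5 steps.

Answer: no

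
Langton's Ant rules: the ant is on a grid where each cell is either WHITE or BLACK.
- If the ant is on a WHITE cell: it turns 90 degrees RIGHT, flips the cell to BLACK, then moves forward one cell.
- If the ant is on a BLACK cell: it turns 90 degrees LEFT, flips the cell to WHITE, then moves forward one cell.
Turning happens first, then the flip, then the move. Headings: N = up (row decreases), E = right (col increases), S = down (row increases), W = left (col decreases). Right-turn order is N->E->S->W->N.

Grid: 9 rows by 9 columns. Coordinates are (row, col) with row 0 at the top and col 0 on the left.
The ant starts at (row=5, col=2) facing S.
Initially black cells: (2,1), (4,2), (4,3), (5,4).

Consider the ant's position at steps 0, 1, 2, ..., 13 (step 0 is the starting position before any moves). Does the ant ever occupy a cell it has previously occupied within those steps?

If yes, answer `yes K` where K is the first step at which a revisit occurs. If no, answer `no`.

Step 1: on WHITE (5,2): turn R to W, flip to black, move to (5,1). |black|=5 — new cell
Step 2: on WHITE (5,1): turn R to N, flip to black, move to (4,1). |black|=6 — new cell
Step 3: on WHITE (4,1): turn R to E, flip to black, move to (4,2). |black|=7 — new cell
Step 4: on BLACK (4,2): turn L to N, flip to white, move to (3,2). |black|=6 — new cell
Step 5: on WHITE (3,2): turn R to E, flip to black, move to (3,3). |black|=7 — new cell
Step 6: on WHITE (3,3): turn R to S, flip to black, move to (4,3). |black|=8 — new cell
Step 7: on BLACK (4,3): turn L to E, flip to white, move to (4,4). |black|=7 — new cell
Step 8: on WHITE (4,4): turn R to S, flip to black, move to (5,4). |black|=8 — new cell
Step 9: on BLACK (5,4): turn L to E, flip to white, move to (5,5). |black|=7 — new cell
Step 10: on WHITE (5,5): turn R to S, flip to black, move to (6,5). |black|=8 — new cell
Step 11: on WHITE (6,5): turn R to W, flip to black, move to (6,4). |black|=9 — new cell
Step 12: on WHITE (6,4): turn R to N, flip to black, move to (5,4). |black|=10 — REVISIT

Answer: yes 12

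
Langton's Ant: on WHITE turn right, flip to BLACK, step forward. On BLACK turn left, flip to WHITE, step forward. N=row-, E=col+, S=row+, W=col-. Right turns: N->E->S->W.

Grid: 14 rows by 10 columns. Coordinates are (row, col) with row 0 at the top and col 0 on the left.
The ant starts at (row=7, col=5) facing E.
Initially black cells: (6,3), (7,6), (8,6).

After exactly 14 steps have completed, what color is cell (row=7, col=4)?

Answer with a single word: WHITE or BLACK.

Answer: BLACK

Derivation:
Step 1: on WHITE (7,5): turn R to S, flip to black, move to (8,5). |black|=4
Step 2: on WHITE (8,5): turn R to W, flip to black, move to (8,4). |black|=5
Step 3: on WHITE (8,4): turn R to N, flip to black, move to (7,4). |black|=6
Step 4: on WHITE (7,4): turn R to E, flip to black, move to (7,5). |black|=7
Step 5: on BLACK (7,5): turn L to N, flip to white, move to (6,5). |black|=6
Step 6: on WHITE (6,5): turn R to E, flip to black, move to (6,6). |black|=7
Step 7: on WHITE (6,6): turn R to S, flip to black, move to (7,6). |black|=8
Step 8: on BLACK (7,6): turn L to E, flip to white, move to (7,7). |black|=7
Step 9: on WHITE (7,7): turn R to S, flip to black, move to (8,7). |black|=8
Step 10: on WHITE (8,7): turn R to W, flip to black, move to (8,6). |black|=9
Step 11: on BLACK (8,6): turn L to S, flip to white, move to (9,6). |black|=8
Step 12: on WHITE (9,6): turn R to W, flip to black, move to (9,5). |black|=9
Step 13: on WHITE (9,5): turn R to N, flip to black, move to (8,5). |black|=10
Step 14: on BLACK (8,5): turn L to W, flip to white, move to (8,4). |black|=9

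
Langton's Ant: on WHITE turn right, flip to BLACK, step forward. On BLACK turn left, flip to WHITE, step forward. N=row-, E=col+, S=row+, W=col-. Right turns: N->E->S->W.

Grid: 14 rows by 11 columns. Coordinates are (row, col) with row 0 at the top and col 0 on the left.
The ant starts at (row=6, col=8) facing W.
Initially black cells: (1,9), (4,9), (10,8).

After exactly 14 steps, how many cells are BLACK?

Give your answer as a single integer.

Step 1: on WHITE (6,8): turn R to N, flip to black, move to (5,8). |black|=4
Step 2: on WHITE (5,8): turn R to E, flip to black, move to (5,9). |black|=5
Step 3: on WHITE (5,9): turn R to S, flip to black, move to (6,9). |black|=6
Step 4: on WHITE (6,9): turn R to W, flip to black, move to (6,8). |black|=7
Step 5: on BLACK (6,8): turn L to S, flip to white, move to (7,8). |black|=6
Step 6: on WHITE (7,8): turn R to W, flip to black, move to (7,7). |black|=7
Step 7: on WHITE (7,7): turn R to N, flip to black, move to (6,7). |black|=8
Step 8: on WHITE (6,7): turn R to E, flip to black, move to (6,8). |black|=9
Step 9: on WHITE (6,8): turn R to S, flip to black, move to (7,8). |black|=10
Step 10: on BLACK (7,8): turn L to E, flip to white, move to (7,9). |black|=9
Step 11: on WHITE (7,9): turn R to S, flip to black, move to (8,9). |black|=10
Step 12: on WHITE (8,9): turn R to W, flip to black, move to (8,8). |black|=11
Step 13: on WHITE (8,8): turn R to N, flip to black, move to (7,8). |black|=12
Step 14: on WHITE (7,8): turn R to E, flip to black, move to (7,9). |black|=13

Answer: 13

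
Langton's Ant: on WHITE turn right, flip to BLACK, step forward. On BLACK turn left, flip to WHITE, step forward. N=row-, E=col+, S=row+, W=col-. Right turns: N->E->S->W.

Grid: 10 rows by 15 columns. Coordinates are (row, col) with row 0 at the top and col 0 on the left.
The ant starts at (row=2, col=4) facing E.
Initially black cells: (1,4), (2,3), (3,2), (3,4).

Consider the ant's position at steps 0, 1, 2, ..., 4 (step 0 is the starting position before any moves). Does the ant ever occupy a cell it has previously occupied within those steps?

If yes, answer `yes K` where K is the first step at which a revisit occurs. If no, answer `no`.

Answer: no

Derivation:
Step 1: on WHITE (2,4): turn R to S, flip to black, move to (3,4). |black|=5 — new cell
Step 2: on BLACK (3,4): turn L to E, flip to white, move to (3,5). |black|=4 — new cell
Step 3: on WHITE (3,5): turn R to S, flip to black, move to (4,5). |black|=5 — new cell
Step 4: on WHITE (4,5): turn R to W, flip to black, move to (4,4). |black|=6 — new cell
No revisit within 4 steps.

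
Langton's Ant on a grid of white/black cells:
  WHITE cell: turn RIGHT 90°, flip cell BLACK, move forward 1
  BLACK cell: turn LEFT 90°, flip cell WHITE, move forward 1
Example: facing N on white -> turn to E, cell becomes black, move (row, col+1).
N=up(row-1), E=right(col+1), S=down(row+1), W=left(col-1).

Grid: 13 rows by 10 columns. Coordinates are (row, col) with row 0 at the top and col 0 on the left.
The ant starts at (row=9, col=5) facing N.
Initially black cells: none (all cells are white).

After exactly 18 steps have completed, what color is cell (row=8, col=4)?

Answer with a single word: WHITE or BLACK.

Answer: BLACK

Derivation:
Step 1: on WHITE (9,5): turn R to E, flip to black, move to (9,6). |black|=1
Step 2: on WHITE (9,6): turn R to S, flip to black, move to (10,6). |black|=2
Step 3: on WHITE (10,6): turn R to W, flip to black, move to (10,5). |black|=3
Step 4: on WHITE (10,5): turn R to N, flip to black, move to (9,5). |black|=4
Step 5: on BLACK (9,5): turn L to W, flip to white, move to (9,4). |black|=3
Step 6: on WHITE (9,4): turn R to N, flip to black, move to (8,4). |black|=4
Step 7: on WHITE (8,4): turn R to E, flip to black, move to (8,5). |black|=5
Step 8: on WHITE (8,5): turn R to S, flip to black, move to (9,5). |black|=6
Step 9: on WHITE (9,5): turn R to W, flip to black, move to (9,4). |black|=7
Step 10: on BLACK (9,4): turn L to S, flip to white, move to (10,4). |black|=6
Step 11: on WHITE (10,4): turn R to W, flip to black, move to (10,3). |black|=7
Step 12: on WHITE (10,3): turn R to N, flip to black, move to (9,3). |black|=8
Step 13: on WHITE (9,3): turn R to E, flip to black, move to (9,4). |black|=9
Step 14: on WHITE (9,4): turn R to S, flip to black, move to (10,4). |black|=10
Step 15: on BLACK (10,4): turn L to E, flip to white, move to (10,5). |black|=9
Step 16: on BLACK (10,5): turn L to N, flip to white, move to (9,5). |black|=8
Step 17: on BLACK (9,5): turn L to W, flip to white, move to (9,4). |black|=7
Step 18: on BLACK (9,4): turn L to S, flip to white, move to (10,4). |black|=6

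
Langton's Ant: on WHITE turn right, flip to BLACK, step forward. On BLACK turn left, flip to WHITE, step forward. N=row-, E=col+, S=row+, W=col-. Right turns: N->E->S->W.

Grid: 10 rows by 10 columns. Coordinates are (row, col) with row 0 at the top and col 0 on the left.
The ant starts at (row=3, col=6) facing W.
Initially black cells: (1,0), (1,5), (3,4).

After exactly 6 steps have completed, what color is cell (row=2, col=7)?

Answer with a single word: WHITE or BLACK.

Step 1: on WHITE (3,6): turn R to N, flip to black, move to (2,6). |black|=4
Step 2: on WHITE (2,6): turn R to E, flip to black, move to (2,7). |black|=5
Step 3: on WHITE (2,7): turn R to S, flip to black, move to (3,7). |black|=6
Step 4: on WHITE (3,7): turn R to W, flip to black, move to (3,6). |black|=7
Step 5: on BLACK (3,6): turn L to S, flip to white, move to (4,6). |black|=6
Step 6: on WHITE (4,6): turn R to W, flip to black, move to (4,5). |black|=7

Answer: BLACK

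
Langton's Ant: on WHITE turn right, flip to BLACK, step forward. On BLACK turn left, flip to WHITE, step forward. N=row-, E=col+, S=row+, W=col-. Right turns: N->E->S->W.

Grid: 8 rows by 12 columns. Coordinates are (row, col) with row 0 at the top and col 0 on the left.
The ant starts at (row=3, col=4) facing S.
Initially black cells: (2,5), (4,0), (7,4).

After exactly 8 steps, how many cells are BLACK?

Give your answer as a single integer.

Answer: 9

Derivation:
Step 1: on WHITE (3,4): turn R to W, flip to black, move to (3,3). |black|=4
Step 2: on WHITE (3,3): turn R to N, flip to black, move to (2,3). |black|=5
Step 3: on WHITE (2,3): turn R to E, flip to black, move to (2,4). |black|=6
Step 4: on WHITE (2,4): turn R to S, flip to black, move to (3,4). |black|=7
Step 5: on BLACK (3,4): turn L to E, flip to white, move to (3,5). |black|=6
Step 6: on WHITE (3,5): turn R to S, flip to black, move to (4,5). |black|=7
Step 7: on WHITE (4,5): turn R to W, flip to black, move to (4,4). |black|=8
Step 8: on WHITE (4,4): turn R to N, flip to black, move to (3,4). |black|=9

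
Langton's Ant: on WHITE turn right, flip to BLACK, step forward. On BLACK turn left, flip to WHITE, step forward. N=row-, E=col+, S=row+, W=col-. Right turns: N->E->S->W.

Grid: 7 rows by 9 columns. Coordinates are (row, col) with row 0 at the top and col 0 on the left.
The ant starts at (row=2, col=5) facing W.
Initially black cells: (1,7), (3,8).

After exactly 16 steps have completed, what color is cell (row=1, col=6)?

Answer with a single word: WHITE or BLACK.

Step 1: on WHITE (2,5): turn R to N, flip to black, move to (1,5). |black|=3
Step 2: on WHITE (1,5): turn R to E, flip to black, move to (1,6). |black|=4
Step 3: on WHITE (1,6): turn R to S, flip to black, move to (2,6). |black|=5
Step 4: on WHITE (2,6): turn R to W, flip to black, move to (2,5). |black|=6
Step 5: on BLACK (2,5): turn L to S, flip to white, move to (3,5). |black|=5
Step 6: on WHITE (3,5): turn R to W, flip to black, move to (3,4). |black|=6
Step 7: on WHITE (3,4): turn R to N, flip to black, move to (2,4). |black|=7
Step 8: on WHITE (2,4): turn R to E, flip to black, move to (2,5). |black|=8
Step 9: on WHITE (2,5): turn R to S, flip to black, move to (3,5). |black|=9
Step 10: on BLACK (3,5): turn L to E, flip to white, move to (3,6). |black|=8
Step 11: on WHITE (3,6): turn R to S, flip to black, move to (4,6). |black|=9
Step 12: on WHITE (4,6): turn R to W, flip to black, move to (4,5). |black|=10
Step 13: on WHITE (4,5): turn R to N, flip to black, move to (3,5). |black|=11
Step 14: on WHITE (3,5): turn R to E, flip to black, move to (3,6). |black|=12
Step 15: on BLACK (3,6): turn L to N, flip to white, move to (2,6). |black|=11
Step 16: on BLACK (2,6): turn L to W, flip to white, move to (2,5). |black|=10

Answer: BLACK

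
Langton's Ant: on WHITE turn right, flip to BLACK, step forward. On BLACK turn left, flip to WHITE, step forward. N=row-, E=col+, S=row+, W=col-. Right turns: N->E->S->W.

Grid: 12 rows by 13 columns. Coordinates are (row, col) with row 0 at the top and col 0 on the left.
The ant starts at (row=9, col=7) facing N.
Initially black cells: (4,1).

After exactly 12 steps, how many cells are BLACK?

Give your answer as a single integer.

Answer: 9

Derivation:
Step 1: on WHITE (9,7): turn R to E, flip to black, move to (9,8). |black|=2
Step 2: on WHITE (9,8): turn R to S, flip to black, move to (10,8). |black|=3
Step 3: on WHITE (10,8): turn R to W, flip to black, move to (10,7). |black|=4
Step 4: on WHITE (10,7): turn R to N, flip to black, move to (9,7). |black|=5
Step 5: on BLACK (9,7): turn L to W, flip to white, move to (9,6). |black|=4
Step 6: on WHITE (9,6): turn R to N, flip to black, move to (8,6). |black|=5
Step 7: on WHITE (8,6): turn R to E, flip to black, move to (8,7). |black|=6
Step 8: on WHITE (8,7): turn R to S, flip to black, move to (9,7). |black|=7
Step 9: on WHITE (9,7): turn R to W, flip to black, move to (9,6). |black|=8
Step 10: on BLACK (9,6): turn L to S, flip to white, move to (10,6). |black|=7
Step 11: on WHITE (10,6): turn R to W, flip to black, move to (10,5). |black|=8
Step 12: on WHITE (10,5): turn R to N, flip to black, move to (9,5). |black|=9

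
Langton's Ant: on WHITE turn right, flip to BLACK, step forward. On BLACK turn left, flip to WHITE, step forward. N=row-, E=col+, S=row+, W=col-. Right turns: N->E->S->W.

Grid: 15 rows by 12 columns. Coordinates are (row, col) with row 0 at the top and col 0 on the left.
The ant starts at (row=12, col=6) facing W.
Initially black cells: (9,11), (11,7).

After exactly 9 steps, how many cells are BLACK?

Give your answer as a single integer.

Answer: 7

Derivation:
Step 1: on WHITE (12,6): turn R to N, flip to black, move to (11,6). |black|=3
Step 2: on WHITE (11,6): turn R to E, flip to black, move to (11,7). |black|=4
Step 3: on BLACK (11,7): turn L to N, flip to white, move to (10,7). |black|=3
Step 4: on WHITE (10,7): turn R to E, flip to black, move to (10,8). |black|=4
Step 5: on WHITE (10,8): turn R to S, flip to black, move to (11,8). |black|=5
Step 6: on WHITE (11,8): turn R to W, flip to black, move to (11,7). |black|=6
Step 7: on WHITE (11,7): turn R to N, flip to black, move to (10,7). |black|=7
Step 8: on BLACK (10,7): turn L to W, flip to white, move to (10,6). |black|=6
Step 9: on WHITE (10,6): turn R to N, flip to black, move to (9,6). |black|=7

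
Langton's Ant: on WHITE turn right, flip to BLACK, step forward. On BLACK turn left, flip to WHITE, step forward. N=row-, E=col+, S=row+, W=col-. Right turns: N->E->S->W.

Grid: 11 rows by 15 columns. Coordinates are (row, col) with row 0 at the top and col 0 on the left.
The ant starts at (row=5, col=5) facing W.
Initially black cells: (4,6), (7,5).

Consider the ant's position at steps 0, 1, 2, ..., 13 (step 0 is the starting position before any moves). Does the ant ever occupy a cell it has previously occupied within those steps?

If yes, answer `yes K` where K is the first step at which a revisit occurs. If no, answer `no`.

Answer: yes 6

Derivation:
Step 1: on WHITE (5,5): turn R to N, flip to black, move to (4,5). |black|=3 — new cell
Step 2: on WHITE (4,5): turn R to E, flip to black, move to (4,6). |black|=4 — new cell
Step 3: on BLACK (4,6): turn L to N, flip to white, move to (3,6). |black|=3 — new cell
Step 4: on WHITE (3,6): turn R to E, flip to black, move to (3,7). |black|=4 — new cell
Step 5: on WHITE (3,7): turn R to S, flip to black, move to (4,7). |black|=5 — new cell
Step 6: on WHITE (4,7): turn R to W, flip to black, move to (4,6). |black|=6 — REVISIT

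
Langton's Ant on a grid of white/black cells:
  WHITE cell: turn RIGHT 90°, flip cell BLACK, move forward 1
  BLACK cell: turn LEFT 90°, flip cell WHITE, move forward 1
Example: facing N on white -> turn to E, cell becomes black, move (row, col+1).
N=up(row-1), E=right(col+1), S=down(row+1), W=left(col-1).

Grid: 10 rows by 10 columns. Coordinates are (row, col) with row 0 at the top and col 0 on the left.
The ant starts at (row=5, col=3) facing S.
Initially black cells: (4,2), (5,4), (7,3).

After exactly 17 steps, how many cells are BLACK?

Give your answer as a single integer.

Step 1: on WHITE (5,3): turn R to W, flip to black, move to (5,2). |black|=4
Step 2: on WHITE (5,2): turn R to N, flip to black, move to (4,2). |black|=5
Step 3: on BLACK (4,2): turn L to W, flip to white, move to (4,1). |black|=4
Step 4: on WHITE (4,1): turn R to N, flip to black, move to (3,1). |black|=5
Step 5: on WHITE (3,1): turn R to E, flip to black, move to (3,2). |black|=6
Step 6: on WHITE (3,2): turn R to S, flip to black, move to (4,2). |black|=7
Step 7: on WHITE (4,2): turn R to W, flip to black, move to (4,1). |black|=8
Step 8: on BLACK (4,1): turn L to S, flip to white, move to (5,1). |black|=7
Step 9: on WHITE (5,1): turn R to W, flip to black, move to (5,0). |black|=8
Step 10: on WHITE (5,0): turn R to N, flip to black, move to (4,0). |black|=9
Step 11: on WHITE (4,0): turn R to E, flip to black, move to (4,1). |black|=10
Step 12: on WHITE (4,1): turn R to S, flip to black, move to (5,1). |black|=11
Step 13: on BLACK (5,1): turn L to E, flip to white, move to (5,2). |black|=10
Step 14: on BLACK (5,2): turn L to N, flip to white, move to (4,2). |black|=9
Step 15: on BLACK (4,2): turn L to W, flip to white, move to (4,1). |black|=8
Step 16: on BLACK (4,1): turn L to S, flip to white, move to (5,1). |black|=7
Step 17: on WHITE (5,1): turn R to W, flip to black, move to (5,0). |black|=8

Answer: 8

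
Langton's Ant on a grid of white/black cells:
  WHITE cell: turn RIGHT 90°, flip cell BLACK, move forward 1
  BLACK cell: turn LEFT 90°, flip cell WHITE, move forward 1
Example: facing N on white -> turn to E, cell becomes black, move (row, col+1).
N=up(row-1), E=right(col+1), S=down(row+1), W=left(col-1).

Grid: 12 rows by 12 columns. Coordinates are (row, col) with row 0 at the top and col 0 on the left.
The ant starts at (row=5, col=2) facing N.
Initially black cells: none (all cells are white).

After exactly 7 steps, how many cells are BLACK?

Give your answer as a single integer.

Step 1: on WHITE (5,2): turn R to E, flip to black, move to (5,3). |black|=1
Step 2: on WHITE (5,3): turn R to S, flip to black, move to (6,3). |black|=2
Step 3: on WHITE (6,3): turn R to W, flip to black, move to (6,2). |black|=3
Step 4: on WHITE (6,2): turn R to N, flip to black, move to (5,2). |black|=4
Step 5: on BLACK (5,2): turn L to W, flip to white, move to (5,1). |black|=3
Step 6: on WHITE (5,1): turn R to N, flip to black, move to (4,1). |black|=4
Step 7: on WHITE (4,1): turn R to E, flip to black, move to (4,2). |black|=5

Answer: 5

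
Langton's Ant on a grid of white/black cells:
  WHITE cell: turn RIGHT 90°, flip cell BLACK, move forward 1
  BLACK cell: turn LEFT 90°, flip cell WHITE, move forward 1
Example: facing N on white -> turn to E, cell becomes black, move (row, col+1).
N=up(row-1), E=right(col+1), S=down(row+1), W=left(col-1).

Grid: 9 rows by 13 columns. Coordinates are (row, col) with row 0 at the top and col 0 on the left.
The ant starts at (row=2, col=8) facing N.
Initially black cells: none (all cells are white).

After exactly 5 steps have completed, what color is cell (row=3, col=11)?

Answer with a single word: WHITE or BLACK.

Answer: WHITE

Derivation:
Step 1: on WHITE (2,8): turn R to E, flip to black, move to (2,9). |black|=1
Step 2: on WHITE (2,9): turn R to S, flip to black, move to (3,9). |black|=2
Step 3: on WHITE (3,9): turn R to W, flip to black, move to (3,8). |black|=3
Step 4: on WHITE (3,8): turn R to N, flip to black, move to (2,8). |black|=4
Step 5: on BLACK (2,8): turn L to W, flip to white, move to (2,7). |black|=3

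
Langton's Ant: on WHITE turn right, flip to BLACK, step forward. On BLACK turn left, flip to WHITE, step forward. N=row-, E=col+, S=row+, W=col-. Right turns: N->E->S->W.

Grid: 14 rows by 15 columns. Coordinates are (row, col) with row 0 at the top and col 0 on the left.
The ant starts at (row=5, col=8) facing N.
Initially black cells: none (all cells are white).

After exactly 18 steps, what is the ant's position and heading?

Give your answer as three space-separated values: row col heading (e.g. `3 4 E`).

Answer: 6 7 S

Derivation:
Step 1: on WHITE (5,8): turn R to E, flip to black, move to (5,9). |black|=1
Step 2: on WHITE (5,9): turn R to S, flip to black, move to (6,9). |black|=2
Step 3: on WHITE (6,9): turn R to W, flip to black, move to (6,8). |black|=3
Step 4: on WHITE (6,8): turn R to N, flip to black, move to (5,8). |black|=4
Step 5: on BLACK (5,8): turn L to W, flip to white, move to (5,7). |black|=3
Step 6: on WHITE (5,7): turn R to N, flip to black, move to (4,7). |black|=4
Step 7: on WHITE (4,7): turn R to E, flip to black, move to (4,8). |black|=5
Step 8: on WHITE (4,8): turn R to S, flip to black, move to (5,8). |black|=6
Step 9: on WHITE (5,8): turn R to W, flip to black, move to (5,7). |black|=7
Step 10: on BLACK (5,7): turn L to S, flip to white, move to (6,7). |black|=6
Step 11: on WHITE (6,7): turn R to W, flip to black, move to (6,6). |black|=7
Step 12: on WHITE (6,6): turn R to N, flip to black, move to (5,6). |black|=8
Step 13: on WHITE (5,6): turn R to E, flip to black, move to (5,7). |black|=9
Step 14: on WHITE (5,7): turn R to S, flip to black, move to (6,7). |black|=10
Step 15: on BLACK (6,7): turn L to E, flip to white, move to (6,8). |black|=9
Step 16: on BLACK (6,8): turn L to N, flip to white, move to (5,8). |black|=8
Step 17: on BLACK (5,8): turn L to W, flip to white, move to (5,7). |black|=7
Step 18: on BLACK (5,7): turn L to S, flip to white, move to (6,7). |black|=6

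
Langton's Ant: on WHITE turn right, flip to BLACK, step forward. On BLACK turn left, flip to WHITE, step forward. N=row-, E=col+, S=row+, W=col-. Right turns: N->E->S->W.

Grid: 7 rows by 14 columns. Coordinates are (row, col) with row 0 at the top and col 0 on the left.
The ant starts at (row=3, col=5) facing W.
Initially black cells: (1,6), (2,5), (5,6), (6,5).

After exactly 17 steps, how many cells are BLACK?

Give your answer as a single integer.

Step 1: on WHITE (3,5): turn R to N, flip to black, move to (2,5). |black|=5
Step 2: on BLACK (2,5): turn L to W, flip to white, move to (2,4). |black|=4
Step 3: on WHITE (2,4): turn R to N, flip to black, move to (1,4). |black|=5
Step 4: on WHITE (1,4): turn R to E, flip to black, move to (1,5). |black|=6
Step 5: on WHITE (1,5): turn R to S, flip to black, move to (2,5). |black|=7
Step 6: on WHITE (2,5): turn R to W, flip to black, move to (2,4). |black|=8
Step 7: on BLACK (2,4): turn L to S, flip to white, move to (3,4). |black|=7
Step 8: on WHITE (3,4): turn R to W, flip to black, move to (3,3). |black|=8
Step 9: on WHITE (3,3): turn R to N, flip to black, move to (2,3). |black|=9
Step 10: on WHITE (2,3): turn R to E, flip to black, move to (2,4). |black|=10
Step 11: on WHITE (2,4): turn R to S, flip to black, move to (3,4). |black|=11
Step 12: on BLACK (3,4): turn L to E, flip to white, move to (3,5). |black|=10
Step 13: on BLACK (3,5): turn L to N, flip to white, move to (2,5). |black|=9
Step 14: on BLACK (2,5): turn L to W, flip to white, move to (2,4). |black|=8
Step 15: on BLACK (2,4): turn L to S, flip to white, move to (3,4). |black|=7
Step 16: on WHITE (3,4): turn R to W, flip to black, move to (3,3). |black|=8
Step 17: on BLACK (3,3): turn L to S, flip to white, move to (4,3). |black|=7

Answer: 7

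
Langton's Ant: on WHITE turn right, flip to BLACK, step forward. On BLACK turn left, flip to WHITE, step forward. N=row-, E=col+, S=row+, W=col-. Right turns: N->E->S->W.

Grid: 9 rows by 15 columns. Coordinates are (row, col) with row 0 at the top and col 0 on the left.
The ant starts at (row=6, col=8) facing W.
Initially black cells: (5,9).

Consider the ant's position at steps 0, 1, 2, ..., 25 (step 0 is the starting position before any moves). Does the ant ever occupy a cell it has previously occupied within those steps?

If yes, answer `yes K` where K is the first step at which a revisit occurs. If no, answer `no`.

Step 1: on WHITE (6,8): turn R to N, flip to black, move to (5,8). |black|=2 — new cell
Step 2: on WHITE (5,8): turn R to E, flip to black, move to (5,9). |black|=3 — new cell
Step 3: on BLACK (5,9): turn L to N, flip to white, move to (4,9). |black|=2 — new cell
Step 4: on WHITE (4,9): turn R to E, flip to black, move to (4,10). |black|=3 — new cell
Step 5: on WHITE (4,10): turn R to S, flip to black, move to (5,10). |black|=4 — new cell
Step 6: on WHITE (5,10): turn R to W, flip to black, move to (5,9). |black|=5 — REVISIT

Answer: yes 6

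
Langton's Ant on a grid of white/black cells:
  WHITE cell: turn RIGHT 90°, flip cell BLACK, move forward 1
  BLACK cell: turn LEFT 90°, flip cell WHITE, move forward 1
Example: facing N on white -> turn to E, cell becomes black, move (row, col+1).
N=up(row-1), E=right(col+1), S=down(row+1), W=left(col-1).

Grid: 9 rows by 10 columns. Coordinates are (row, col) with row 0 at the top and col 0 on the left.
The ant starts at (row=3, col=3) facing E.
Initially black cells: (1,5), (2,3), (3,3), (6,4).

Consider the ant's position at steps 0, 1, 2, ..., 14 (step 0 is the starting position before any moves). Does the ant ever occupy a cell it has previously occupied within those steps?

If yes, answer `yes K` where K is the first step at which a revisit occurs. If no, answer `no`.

Step 1: on BLACK (3,3): turn L to N, flip to white, move to (2,3). |black|=3 — new cell
Step 2: on BLACK (2,3): turn L to W, flip to white, move to (2,2). |black|=2 — new cell
Step 3: on WHITE (2,2): turn R to N, flip to black, move to (1,2). |black|=3 — new cell
Step 4: on WHITE (1,2): turn R to E, flip to black, move to (1,3). |black|=4 — new cell
Step 5: on WHITE (1,3): turn R to S, flip to black, move to (2,3). |black|=5 — REVISIT

Answer: yes 5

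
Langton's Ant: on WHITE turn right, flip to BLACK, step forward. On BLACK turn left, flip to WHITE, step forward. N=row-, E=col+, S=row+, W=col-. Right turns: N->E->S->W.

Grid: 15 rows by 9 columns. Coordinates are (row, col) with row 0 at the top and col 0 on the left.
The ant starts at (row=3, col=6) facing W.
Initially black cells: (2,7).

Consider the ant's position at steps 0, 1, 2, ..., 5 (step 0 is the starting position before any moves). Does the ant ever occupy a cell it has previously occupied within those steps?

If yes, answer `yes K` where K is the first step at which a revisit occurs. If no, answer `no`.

Answer: no

Derivation:
Step 1: on WHITE (3,6): turn R to N, flip to black, move to (2,6). |black|=2 — new cell
Step 2: on WHITE (2,6): turn R to E, flip to black, move to (2,7). |black|=3 — new cell
Step 3: on BLACK (2,7): turn L to N, flip to white, move to (1,7). |black|=2 — new cell
Step 4: on WHITE (1,7): turn R to E, flip to black, move to (1,8). |black|=3 — new cell
Step 5: on WHITE (1,8): turn R to S, flip to black, move to (2,8). |black|=4 — new cell
No revisit within 5 steps.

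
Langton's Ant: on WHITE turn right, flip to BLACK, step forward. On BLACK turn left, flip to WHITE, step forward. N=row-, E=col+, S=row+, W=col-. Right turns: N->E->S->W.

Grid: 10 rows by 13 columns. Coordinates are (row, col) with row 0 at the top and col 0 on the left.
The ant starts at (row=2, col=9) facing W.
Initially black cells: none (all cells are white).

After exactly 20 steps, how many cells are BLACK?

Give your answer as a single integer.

Step 1: on WHITE (2,9): turn R to N, flip to black, move to (1,9). |black|=1
Step 2: on WHITE (1,9): turn R to E, flip to black, move to (1,10). |black|=2
Step 3: on WHITE (1,10): turn R to S, flip to black, move to (2,10). |black|=3
Step 4: on WHITE (2,10): turn R to W, flip to black, move to (2,9). |black|=4
Step 5: on BLACK (2,9): turn L to S, flip to white, move to (3,9). |black|=3
Step 6: on WHITE (3,9): turn R to W, flip to black, move to (3,8). |black|=4
Step 7: on WHITE (3,8): turn R to N, flip to black, move to (2,8). |black|=5
Step 8: on WHITE (2,8): turn R to E, flip to black, move to (2,9). |black|=6
Step 9: on WHITE (2,9): turn R to S, flip to black, move to (3,9). |black|=7
Step 10: on BLACK (3,9): turn L to E, flip to white, move to (3,10). |black|=6
Step 11: on WHITE (3,10): turn R to S, flip to black, move to (4,10). |black|=7
Step 12: on WHITE (4,10): turn R to W, flip to black, move to (4,9). |black|=8
Step 13: on WHITE (4,9): turn R to N, flip to black, move to (3,9). |black|=9
Step 14: on WHITE (3,9): turn R to E, flip to black, move to (3,10). |black|=10
Step 15: on BLACK (3,10): turn L to N, flip to white, move to (2,10). |black|=9
Step 16: on BLACK (2,10): turn L to W, flip to white, move to (2,9). |black|=8
Step 17: on BLACK (2,9): turn L to S, flip to white, move to (3,9). |black|=7
Step 18: on BLACK (3,9): turn L to E, flip to white, move to (3,10). |black|=6
Step 19: on WHITE (3,10): turn R to S, flip to black, move to (4,10). |black|=7
Step 20: on BLACK (4,10): turn L to E, flip to white, move to (4,11). |black|=6

Answer: 6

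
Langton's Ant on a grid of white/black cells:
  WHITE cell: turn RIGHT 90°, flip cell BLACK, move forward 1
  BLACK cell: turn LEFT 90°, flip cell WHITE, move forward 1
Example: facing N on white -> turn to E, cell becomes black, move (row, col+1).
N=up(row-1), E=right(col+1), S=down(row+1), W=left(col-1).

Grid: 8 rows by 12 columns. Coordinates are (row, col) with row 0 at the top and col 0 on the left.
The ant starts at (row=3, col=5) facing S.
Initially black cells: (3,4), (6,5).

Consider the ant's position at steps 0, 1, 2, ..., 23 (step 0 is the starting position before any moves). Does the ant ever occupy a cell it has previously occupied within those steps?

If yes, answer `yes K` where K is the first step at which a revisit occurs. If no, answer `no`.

Answer: yes 5

Derivation:
Step 1: on WHITE (3,5): turn R to W, flip to black, move to (3,4). |black|=3 — new cell
Step 2: on BLACK (3,4): turn L to S, flip to white, move to (4,4). |black|=2 — new cell
Step 3: on WHITE (4,4): turn R to W, flip to black, move to (4,3). |black|=3 — new cell
Step 4: on WHITE (4,3): turn R to N, flip to black, move to (3,3). |black|=4 — new cell
Step 5: on WHITE (3,3): turn R to E, flip to black, move to (3,4). |black|=5 — REVISIT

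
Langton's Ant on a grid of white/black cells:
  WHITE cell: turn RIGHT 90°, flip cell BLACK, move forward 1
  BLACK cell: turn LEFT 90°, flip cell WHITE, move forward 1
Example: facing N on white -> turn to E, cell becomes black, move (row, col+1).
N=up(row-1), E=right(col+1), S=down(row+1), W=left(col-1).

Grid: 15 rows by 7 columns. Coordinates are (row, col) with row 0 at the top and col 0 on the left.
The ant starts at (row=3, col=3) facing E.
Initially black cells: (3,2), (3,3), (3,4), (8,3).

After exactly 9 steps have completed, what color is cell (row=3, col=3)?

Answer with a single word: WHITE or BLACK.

Answer: WHITE

Derivation:
Step 1: on BLACK (3,3): turn L to N, flip to white, move to (2,3). |black|=3
Step 2: on WHITE (2,3): turn R to E, flip to black, move to (2,4). |black|=4
Step 3: on WHITE (2,4): turn R to S, flip to black, move to (3,4). |black|=5
Step 4: on BLACK (3,4): turn L to E, flip to white, move to (3,5). |black|=4
Step 5: on WHITE (3,5): turn R to S, flip to black, move to (4,5). |black|=5
Step 6: on WHITE (4,5): turn R to W, flip to black, move to (4,4). |black|=6
Step 7: on WHITE (4,4): turn R to N, flip to black, move to (3,4). |black|=7
Step 8: on WHITE (3,4): turn R to E, flip to black, move to (3,5). |black|=8
Step 9: on BLACK (3,5): turn L to N, flip to white, move to (2,5). |black|=7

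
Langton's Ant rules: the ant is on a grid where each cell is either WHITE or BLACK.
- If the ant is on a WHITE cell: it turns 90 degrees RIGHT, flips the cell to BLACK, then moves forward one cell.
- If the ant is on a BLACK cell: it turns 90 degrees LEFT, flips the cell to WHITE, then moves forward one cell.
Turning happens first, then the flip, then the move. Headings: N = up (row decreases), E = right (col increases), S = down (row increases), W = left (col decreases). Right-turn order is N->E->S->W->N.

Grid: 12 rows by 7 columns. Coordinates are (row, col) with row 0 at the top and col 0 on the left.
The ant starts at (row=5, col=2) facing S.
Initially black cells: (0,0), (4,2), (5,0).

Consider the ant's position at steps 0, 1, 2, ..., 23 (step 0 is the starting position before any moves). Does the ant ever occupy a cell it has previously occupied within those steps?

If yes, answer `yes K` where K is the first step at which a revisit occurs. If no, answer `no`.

Step 1: on WHITE (5,2): turn R to W, flip to black, move to (5,1). |black|=4 — new cell
Step 2: on WHITE (5,1): turn R to N, flip to black, move to (4,1). |black|=5 — new cell
Step 3: on WHITE (4,1): turn R to E, flip to black, move to (4,2). |black|=6 — new cell
Step 4: on BLACK (4,2): turn L to N, flip to white, move to (3,2). |black|=5 — new cell
Step 5: on WHITE (3,2): turn R to E, flip to black, move to (3,3). |black|=6 — new cell
Step 6: on WHITE (3,3): turn R to S, flip to black, move to (4,3). |black|=7 — new cell
Step 7: on WHITE (4,3): turn R to W, flip to black, move to (4,2). |black|=8 — REVISIT

Answer: yes 7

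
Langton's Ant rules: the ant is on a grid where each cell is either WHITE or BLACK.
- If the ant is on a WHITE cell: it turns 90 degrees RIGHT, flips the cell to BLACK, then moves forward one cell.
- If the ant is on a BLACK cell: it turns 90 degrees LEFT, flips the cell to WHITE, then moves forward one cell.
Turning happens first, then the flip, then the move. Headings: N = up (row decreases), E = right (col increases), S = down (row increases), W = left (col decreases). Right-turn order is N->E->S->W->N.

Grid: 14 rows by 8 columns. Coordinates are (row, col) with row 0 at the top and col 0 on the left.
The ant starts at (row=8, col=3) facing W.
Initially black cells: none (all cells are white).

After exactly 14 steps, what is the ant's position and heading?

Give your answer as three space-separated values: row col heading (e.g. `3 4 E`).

Step 1: on WHITE (8,3): turn R to N, flip to black, move to (7,3). |black|=1
Step 2: on WHITE (7,3): turn R to E, flip to black, move to (7,4). |black|=2
Step 3: on WHITE (7,4): turn R to S, flip to black, move to (8,4). |black|=3
Step 4: on WHITE (8,4): turn R to W, flip to black, move to (8,3). |black|=4
Step 5: on BLACK (8,3): turn L to S, flip to white, move to (9,3). |black|=3
Step 6: on WHITE (9,3): turn R to W, flip to black, move to (9,2). |black|=4
Step 7: on WHITE (9,2): turn R to N, flip to black, move to (8,2). |black|=5
Step 8: on WHITE (8,2): turn R to E, flip to black, move to (8,3). |black|=6
Step 9: on WHITE (8,3): turn R to S, flip to black, move to (9,3). |black|=7
Step 10: on BLACK (9,3): turn L to E, flip to white, move to (9,4). |black|=6
Step 11: on WHITE (9,4): turn R to S, flip to black, move to (10,4). |black|=7
Step 12: on WHITE (10,4): turn R to W, flip to black, move to (10,3). |black|=8
Step 13: on WHITE (10,3): turn R to N, flip to black, move to (9,3). |black|=9
Step 14: on WHITE (9,3): turn R to E, flip to black, move to (9,4). |black|=10

Answer: 9 4 E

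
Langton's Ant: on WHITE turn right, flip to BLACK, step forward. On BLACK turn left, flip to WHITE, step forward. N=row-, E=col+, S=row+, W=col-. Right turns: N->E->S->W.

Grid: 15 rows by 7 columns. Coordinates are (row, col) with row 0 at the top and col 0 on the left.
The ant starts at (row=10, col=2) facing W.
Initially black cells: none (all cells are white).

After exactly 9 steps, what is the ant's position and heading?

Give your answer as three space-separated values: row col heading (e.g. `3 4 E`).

Answer: 11 2 S

Derivation:
Step 1: on WHITE (10,2): turn R to N, flip to black, move to (9,2). |black|=1
Step 2: on WHITE (9,2): turn R to E, flip to black, move to (9,3). |black|=2
Step 3: on WHITE (9,3): turn R to S, flip to black, move to (10,3). |black|=3
Step 4: on WHITE (10,3): turn R to W, flip to black, move to (10,2). |black|=4
Step 5: on BLACK (10,2): turn L to S, flip to white, move to (11,2). |black|=3
Step 6: on WHITE (11,2): turn R to W, flip to black, move to (11,1). |black|=4
Step 7: on WHITE (11,1): turn R to N, flip to black, move to (10,1). |black|=5
Step 8: on WHITE (10,1): turn R to E, flip to black, move to (10,2). |black|=6
Step 9: on WHITE (10,2): turn R to S, flip to black, move to (11,2). |black|=7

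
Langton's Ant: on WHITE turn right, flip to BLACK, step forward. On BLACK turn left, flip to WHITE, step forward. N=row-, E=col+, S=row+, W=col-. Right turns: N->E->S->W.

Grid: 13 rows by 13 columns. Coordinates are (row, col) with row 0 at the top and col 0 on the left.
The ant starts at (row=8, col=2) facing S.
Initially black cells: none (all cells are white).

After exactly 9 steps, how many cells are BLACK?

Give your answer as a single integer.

Answer: 7

Derivation:
Step 1: on WHITE (8,2): turn R to W, flip to black, move to (8,1). |black|=1
Step 2: on WHITE (8,1): turn R to N, flip to black, move to (7,1). |black|=2
Step 3: on WHITE (7,1): turn R to E, flip to black, move to (7,2). |black|=3
Step 4: on WHITE (7,2): turn R to S, flip to black, move to (8,2). |black|=4
Step 5: on BLACK (8,2): turn L to E, flip to white, move to (8,3). |black|=3
Step 6: on WHITE (8,3): turn R to S, flip to black, move to (9,3). |black|=4
Step 7: on WHITE (9,3): turn R to W, flip to black, move to (9,2). |black|=5
Step 8: on WHITE (9,2): turn R to N, flip to black, move to (8,2). |black|=6
Step 9: on WHITE (8,2): turn R to E, flip to black, move to (8,3). |black|=7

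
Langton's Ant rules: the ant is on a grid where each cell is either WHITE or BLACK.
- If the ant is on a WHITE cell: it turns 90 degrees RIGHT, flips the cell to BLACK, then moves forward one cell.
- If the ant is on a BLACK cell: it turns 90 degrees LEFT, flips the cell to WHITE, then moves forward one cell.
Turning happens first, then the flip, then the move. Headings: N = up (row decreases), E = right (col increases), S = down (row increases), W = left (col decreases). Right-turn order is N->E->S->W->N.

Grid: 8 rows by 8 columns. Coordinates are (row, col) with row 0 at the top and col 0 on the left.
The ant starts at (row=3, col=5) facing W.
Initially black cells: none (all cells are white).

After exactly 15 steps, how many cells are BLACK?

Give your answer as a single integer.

Answer: 9

Derivation:
Step 1: on WHITE (3,5): turn R to N, flip to black, move to (2,5). |black|=1
Step 2: on WHITE (2,5): turn R to E, flip to black, move to (2,6). |black|=2
Step 3: on WHITE (2,6): turn R to S, flip to black, move to (3,6). |black|=3
Step 4: on WHITE (3,6): turn R to W, flip to black, move to (3,5). |black|=4
Step 5: on BLACK (3,5): turn L to S, flip to white, move to (4,5). |black|=3
Step 6: on WHITE (4,5): turn R to W, flip to black, move to (4,4). |black|=4
Step 7: on WHITE (4,4): turn R to N, flip to black, move to (3,4). |black|=5
Step 8: on WHITE (3,4): turn R to E, flip to black, move to (3,5). |black|=6
Step 9: on WHITE (3,5): turn R to S, flip to black, move to (4,5). |black|=7
Step 10: on BLACK (4,5): turn L to E, flip to white, move to (4,6). |black|=6
Step 11: on WHITE (4,6): turn R to S, flip to black, move to (5,6). |black|=7
Step 12: on WHITE (5,6): turn R to W, flip to black, move to (5,5). |black|=8
Step 13: on WHITE (5,5): turn R to N, flip to black, move to (4,5). |black|=9
Step 14: on WHITE (4,5): turn R to E, flip to black, move to (4,6). |black|=10
Step 15: on BLACK (4,6): turn L to N, flip to white, move to (3,6). |black|=9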